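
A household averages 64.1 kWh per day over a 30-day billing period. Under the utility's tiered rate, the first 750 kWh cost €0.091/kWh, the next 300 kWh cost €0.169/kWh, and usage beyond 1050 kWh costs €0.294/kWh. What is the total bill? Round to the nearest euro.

€376

Usage = 64.1 kWh/day × 30 days = 1923 kWh
First 750 kWh × €0.091 = €68.25
Next 300 kWh × €0.169 = €50.70
Remaining 873 kWh × €0.294 = €256.66
Total = €375.61 ≈ €376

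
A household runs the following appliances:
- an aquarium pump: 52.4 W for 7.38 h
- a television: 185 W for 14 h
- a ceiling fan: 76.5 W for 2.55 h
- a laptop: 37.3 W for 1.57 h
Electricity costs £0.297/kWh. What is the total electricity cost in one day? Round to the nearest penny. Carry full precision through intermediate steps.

£0.96

aquarium pump: 52.4 W × 7.38 h = 387 Wh = 0.3867 kWh
television: 185 W × 14 h = 2,590 Wh = 2.59 kWh
ceiling fan: 76.5 W × 2.55 h = 195 Wh = 0.1951 kWh
laptop: 37.3 W × 1.57 h = 59 Wh = 0.05856 kWh
Total energy = 0.3867 + 2.59 + 0.1951 + 0.05856 = 3.23 kWh
Cost = 3.23 kWh × £0.297 = £0.96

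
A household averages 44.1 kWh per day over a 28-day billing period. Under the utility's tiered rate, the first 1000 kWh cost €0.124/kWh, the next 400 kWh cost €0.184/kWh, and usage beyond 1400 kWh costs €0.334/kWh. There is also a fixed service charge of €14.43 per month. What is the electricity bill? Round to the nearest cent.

Usage = 44.1 kWh/day × 28 days = 1234.8 kWh
First 1000 kWh × €0.124 = €124.00
Next 234.8 kWh × €0.184 = €43.20
Remaining tier: 0 kWh (not reached)
Energy charge = €167.20; + service €14.43 = €181.63

€181.63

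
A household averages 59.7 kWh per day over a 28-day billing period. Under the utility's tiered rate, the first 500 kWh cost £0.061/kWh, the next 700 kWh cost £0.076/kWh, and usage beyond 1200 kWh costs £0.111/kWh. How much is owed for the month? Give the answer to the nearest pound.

Usage = 59.7 kWh/day × 28 days = 1671.6 kWh
First 500 kWh × £0.061 = £30.50
Next 700 kWh × £0.076 = £53.20
Remaining 471.6 kWh × £0.111 = £52.35
Total = £136.05 ≈ £136

£136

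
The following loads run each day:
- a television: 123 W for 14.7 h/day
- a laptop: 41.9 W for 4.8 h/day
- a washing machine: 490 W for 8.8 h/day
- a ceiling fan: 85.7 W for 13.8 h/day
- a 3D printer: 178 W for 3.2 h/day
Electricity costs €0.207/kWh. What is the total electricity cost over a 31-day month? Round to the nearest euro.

television: 123 W × 14.7 h × 31 d = 56,051 Wh = 56.05 kWh
laptop: 41.9 W × 4.8 h × 31 d = 6,235 Wh = 6.235 kWh
washing machine: 490 W × 8.8 h × 31 d = 133,672 Wh = 133.7 kWh
ceiling fan: 85.7 W × 13.8 h × 31 d = 36,662 Wh = 36.66 kWh
3D printer: 178 W × 3.2 h × 31 d = 17,658 Wh = 17.66 kWh
Total energy = 56.05 + 6.235 + 133.7 + 36.66 + 17.66 = 250.3 kWh
Cost = 250.3 kWh × €0.207 = €51.81 ≈ €52

€52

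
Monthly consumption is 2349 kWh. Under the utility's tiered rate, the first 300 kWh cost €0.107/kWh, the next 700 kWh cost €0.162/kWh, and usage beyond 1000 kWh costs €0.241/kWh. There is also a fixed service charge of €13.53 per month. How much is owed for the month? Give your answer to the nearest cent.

€484.14

First 300 kWh × €0.107 = €32.10
Next 700 kWh × €0.162 = €113.40
Remaining 1349 kWh × €0.241 = €325.11
Energy charge = €470.61; + service €13.53 = €484.14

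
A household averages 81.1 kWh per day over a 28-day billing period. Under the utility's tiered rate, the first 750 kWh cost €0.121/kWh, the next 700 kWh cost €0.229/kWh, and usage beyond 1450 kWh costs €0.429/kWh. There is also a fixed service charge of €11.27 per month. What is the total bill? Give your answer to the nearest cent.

Usage = 81.1 kWh/day × 28 days = 2270.8 kWh
First 750 kWh × €0.121 = €90.75
Next 700 kWh × €0.229 = €160.30
Remaining 820.8 kWh × €0.429 = €352.12
Energy charge = €603.17; + service €11.27 = €614.44

€614.44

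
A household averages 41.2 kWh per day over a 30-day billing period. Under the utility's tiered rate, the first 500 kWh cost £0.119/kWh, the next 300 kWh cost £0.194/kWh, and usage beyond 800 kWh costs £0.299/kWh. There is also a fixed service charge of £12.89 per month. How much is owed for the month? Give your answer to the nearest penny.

£260.95

Usage = 41.2 kWh/day × 30 days = 1236 kWh
First 500 kWh × £0.119 = £59.50
Next 300 kWh × £0.194 = £58.20
Remaining 436 kWh × £0.299 = £130.36
Energy charge = £248.06; + service £12.89 = £260.95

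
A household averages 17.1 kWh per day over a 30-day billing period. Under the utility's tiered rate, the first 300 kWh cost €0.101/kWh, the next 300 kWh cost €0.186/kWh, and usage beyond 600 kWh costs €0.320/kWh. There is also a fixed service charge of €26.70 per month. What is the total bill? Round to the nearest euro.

€97

Usage = 17.1 kWh/day × 30 days = 513 kWh
First 300 kWh × €0.101 = €30.30
Next 213 kWh × €0.186 = €39.62
Remaining tier: 0 kWh (not reached)
Energy charge = €69.92; + service €26.70 = €96.62 ≈ €97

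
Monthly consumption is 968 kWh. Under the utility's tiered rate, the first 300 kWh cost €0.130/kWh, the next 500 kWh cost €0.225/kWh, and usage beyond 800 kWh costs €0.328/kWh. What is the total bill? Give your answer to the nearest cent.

First 300 kWh × €0.130 = €39.00
Next 500 kWh × €0.225 = €112.50
Remaining 168 kWh × €0.328 = €55.10
Total = €206.60

€206.60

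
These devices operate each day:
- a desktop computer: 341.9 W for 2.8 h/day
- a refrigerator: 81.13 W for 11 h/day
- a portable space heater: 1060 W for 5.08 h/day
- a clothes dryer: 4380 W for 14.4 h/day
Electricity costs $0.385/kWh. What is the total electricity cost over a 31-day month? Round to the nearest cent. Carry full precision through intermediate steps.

desktop computer: 341.9 W × 2.8 h × 31 d = 29,677 Wh = 29.68 kWh
refrigerator: 81.13 W × 11 h × 31 d = 27,665 Wh = 27.67 kWh
portable space heater: 1060 W × 5.08 h × 31 d = 166,929 Wh = 166.9 kWh
clothes dryer: 4380 W × 14.4 h × 31 d = 1,955,232 Wh = 1,955 kWh
Total energy = 29.68 + 27.67 + 166.9 + 1,955 = 2,180 kWh
Cost = 2,180 kWh × $0.385 = $839.11

$839.11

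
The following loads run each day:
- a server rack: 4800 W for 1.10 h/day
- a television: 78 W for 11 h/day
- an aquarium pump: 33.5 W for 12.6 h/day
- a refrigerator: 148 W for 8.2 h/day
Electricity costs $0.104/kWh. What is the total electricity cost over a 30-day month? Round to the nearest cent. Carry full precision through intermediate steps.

$24.25

server rack: 4800 W × 1.10 h × 30 d = 158,400 Wh = 158.4 kWh
television: 78 W × 11 h × 30 d = 25,740 Wh = 25.74 kWh
aquarium pump: 33.5 W × 12.6 h × 30 d = 12,663 Wh = 12.66 kWh
refrigerator: 148 W × 8.2 h × 30 d = 36,408 Wh = 36.41 kWh
Total energy = 158.4 + 25.74 + 12.66 + 36.41 = 233.2 kWh
Cost = 233.2 kWh × $0.104 = $24.25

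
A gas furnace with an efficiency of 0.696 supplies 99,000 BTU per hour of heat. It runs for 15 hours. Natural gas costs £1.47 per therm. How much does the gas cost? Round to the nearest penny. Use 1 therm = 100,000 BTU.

£31.36

Heat delivered = 99,000 BTU/h × 15 h = 1,485,000 BTU
Gas input = 1,485,000 / 0.696 = 2,133,621 BTU
= 2,133,621 / 100,000 = 21.34 therm
Cost = 21.34 × £1.47/therm = £31.36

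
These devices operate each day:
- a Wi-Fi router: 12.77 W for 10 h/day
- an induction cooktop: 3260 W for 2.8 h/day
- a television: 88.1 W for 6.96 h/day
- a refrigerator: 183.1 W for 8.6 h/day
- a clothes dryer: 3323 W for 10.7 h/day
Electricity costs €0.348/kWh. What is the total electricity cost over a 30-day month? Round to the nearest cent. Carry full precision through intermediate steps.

Wi-Fi router: 12.77 W × 10 h × 30 d = 3,831 Wh = 3.831 kWh
induction cooktop: 3260 W × 2.8 h × 30 d = 273,840 Wh = 273.8 kWh
television: 88.1 W × 6.96 h × 30 d = 18,395 Wh = 18.4 kWh
refrigerator: 183.1 W × 8.6 h × 30 d = 47,240 Wh = 47.24 kWh
clothes dryer: 3323 W × 10.7 h × 30 d = 1,066,683 Wh = 1,067 kWh
Total energy = 3.831 + 273.8 + 18.4 + 47.24 + 1,067 = 1,410 kWh
Cost = 1,410 kWh × €0.348 = €490.68

€490.68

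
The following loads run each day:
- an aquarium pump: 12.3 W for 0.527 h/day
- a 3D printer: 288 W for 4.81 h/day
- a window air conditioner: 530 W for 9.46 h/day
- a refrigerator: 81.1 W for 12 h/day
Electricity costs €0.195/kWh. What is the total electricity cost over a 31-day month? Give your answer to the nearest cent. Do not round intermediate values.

aquarium pump: 12.3 W × 0.527 h × 31 d = 201 Wh = 0.2009 kWh
3D printer: 288 W × 4.81 h × 31 d = 42,944 Wh = 42.94 kWh
window air conditioner: 530 W × 9.46 h × 31 d = 155,428 Wh = 155.4 kWh
refrigerator: 81.1 W × 12 h × 31 d = 30,169 Wh = 30.17 kWh
Total energy = 0.2009 + 42.94 + 155.4 + 30.17 = 228.7 kWh
Cost = 228.7 kWh × €0.195 = €44.60

€44.60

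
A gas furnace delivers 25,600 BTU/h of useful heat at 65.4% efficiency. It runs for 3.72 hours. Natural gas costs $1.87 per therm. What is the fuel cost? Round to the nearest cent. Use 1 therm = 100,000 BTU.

Heat delivered = 25,600 BTU/h × 3.72 h = 95,232 BTU
Gas input = 95,232 / 0.654 = 145,615 BTU
= 145,615 / 100,000 = 1.456 therm
Cost = 1.456 × $1.87/therm = $2.72

$2.72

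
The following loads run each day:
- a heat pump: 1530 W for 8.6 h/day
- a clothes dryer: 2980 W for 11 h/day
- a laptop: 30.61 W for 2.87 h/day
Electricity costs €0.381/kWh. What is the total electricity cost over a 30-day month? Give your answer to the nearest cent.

€526.08

heat pump: 1530 W × 8.6 h × 30 d = 394,740 Wh = 394.7 kWh
clothes dryer: 2980 W × 11 h × 30 d = 983,400 Wh = 983.4 kWh
laptop: 30.61 W × 2.87 h × 30 d = 2,636 Wh = 2.636 kWh
Total energy = 394.7 + 983.4 + 2.636 = 1,381 kWh
Cost = 1,381 kWh × €0.381 = €526.08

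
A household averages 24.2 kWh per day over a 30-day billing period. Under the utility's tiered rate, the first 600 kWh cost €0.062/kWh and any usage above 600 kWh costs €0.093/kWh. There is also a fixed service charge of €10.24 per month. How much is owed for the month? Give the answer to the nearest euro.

Usage = 24.2 kWh/day × 30 days = 726 kWh
First 600 kWh × €0.062 = €37.20
Remaining 126 kWh × €0.093 = €11.72
Energy charge = €48.92; + service €10.24 = €59.16 ≈ €59

€59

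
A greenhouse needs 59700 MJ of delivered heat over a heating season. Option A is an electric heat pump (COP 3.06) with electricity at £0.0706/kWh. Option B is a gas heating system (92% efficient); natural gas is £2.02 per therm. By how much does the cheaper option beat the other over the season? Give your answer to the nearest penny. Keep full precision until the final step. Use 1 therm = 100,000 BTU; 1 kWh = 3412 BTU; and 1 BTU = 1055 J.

£859.82

Heat load = 59700 MJ = 59,700,000,000 J / 1055 = 56,587,678 BTU
Gas: input = 56,587,678 / 0.92 = 61,508,345 BTU = 615.1 therm → 615.1 × £2.02 = £1,242.47
Heat pump: 56,587,678 BTU / 3412 = 16,580 kWh heat; / 3.06 = 5,420 kWh in → × £0.0706 = £382.65
Difference = |£1,242.47 − £382.65| = £859.82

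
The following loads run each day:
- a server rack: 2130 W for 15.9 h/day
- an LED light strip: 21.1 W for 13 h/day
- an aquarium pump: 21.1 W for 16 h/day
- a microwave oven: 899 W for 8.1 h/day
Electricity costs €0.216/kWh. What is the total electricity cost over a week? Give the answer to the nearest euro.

server rack: 2130 W × 15.9 h × 7 d = 237,069 Wh = 237.1 kWh
LED light strip: 21.1 W × 13 h × 7 d = 1,920 Wh = 1.92 kWh
aquarium pump: 21.1 W × 16 h × 7 d = 2,363 Wh = 2.363 kWh
microwave oven: 899 W × 8.1 h × 7 d = 50,973 Wh = 50.97 kWh
Total energy = 237.1 + 1.92 + 2.363 + 50.97 = 292.3 kWh
Cost = 292.3 kWh × €0.216 = €63.14 ≈ €63

€63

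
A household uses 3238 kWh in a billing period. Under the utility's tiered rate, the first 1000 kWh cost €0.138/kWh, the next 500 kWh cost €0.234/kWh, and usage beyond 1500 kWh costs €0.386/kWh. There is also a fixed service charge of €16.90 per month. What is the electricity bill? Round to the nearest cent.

€942.77

First 1000 kWh × €0.138 = €138.00
Next 500 kWh × €0.234 = €117.00
Remaining 1738 kWh × €0.386 = €670.87
Energy charge = €925.87; + service €16.90 = €942.77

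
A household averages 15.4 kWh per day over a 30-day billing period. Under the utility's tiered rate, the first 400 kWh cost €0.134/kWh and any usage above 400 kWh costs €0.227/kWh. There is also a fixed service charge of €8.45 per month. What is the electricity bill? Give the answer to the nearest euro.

€76

Usage = 15.4 kWh/day × 30 days = 462 kWh
First 400 kWh × €0.134 = €53.60
Remaining 62 kWh × €0.227 = €14.07
Energy charge = €67.67; + service €8.45 = €76.12 ≈ €76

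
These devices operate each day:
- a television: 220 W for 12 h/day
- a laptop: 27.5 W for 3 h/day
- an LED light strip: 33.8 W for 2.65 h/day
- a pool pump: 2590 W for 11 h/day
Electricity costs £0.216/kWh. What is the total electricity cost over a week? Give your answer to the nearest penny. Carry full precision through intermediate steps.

£47.33

television: 220 W × 12 h × 7 d = 18,480 Wh = 18.48 kWh
laptop: 27.5 W × 3 h × 7 d = 578 Wh = 0.5775 kWh
LED light strip: 33.8 W × 2.65 h × 7 d = 627 Wh = 0.627 kWh
pool pump: 2590 W × 11 h × 7 d = 199,430 Wh = 199.4 kWh
Total energy = 18.48 + 0.5775 + 0.627 + 199.4 = 219.1 kWh
Cost = 219.1 kWh × £0.216 = £47.33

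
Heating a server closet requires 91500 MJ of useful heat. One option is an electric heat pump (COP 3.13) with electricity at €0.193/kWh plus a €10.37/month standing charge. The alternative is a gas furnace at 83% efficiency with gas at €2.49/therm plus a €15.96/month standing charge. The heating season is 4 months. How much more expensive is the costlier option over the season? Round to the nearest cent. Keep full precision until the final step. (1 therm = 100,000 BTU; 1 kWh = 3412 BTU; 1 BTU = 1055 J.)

Heat load = 91500 MJ = 91,500,000,000 J / 1055 = 86,729,858 BTU
Gas: input = 86,729,858 / 0.83 = 104,493,805 BTU = 1,045 therm → 1,045 × €2.49 = €2,601.90; + 4 × €15.96 standing = €2,665.74
Heat pump: 86,729,858 BTU / 3412 = 25,420 kWh heat; / 3.13 = 8,121 kWh in → × €0.193 = €1,567.37; + 4 × €10.37 standing = €1,608.85
Difference = |€2,665.74 − €1,608.85| = €1,056.88

€1056.88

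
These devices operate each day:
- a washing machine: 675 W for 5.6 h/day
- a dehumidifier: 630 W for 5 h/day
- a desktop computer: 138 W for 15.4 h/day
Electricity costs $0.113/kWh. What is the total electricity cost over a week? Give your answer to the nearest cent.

$7.16

washing machine: 675 W × 5.6 h × 7 d = 26,460 Wh = 26.46 kWh
dehumidifier: 630 W × 5 h × 7 d = 22,050 Wh = 22.05 kWh
desktop computer: 138 W × 15.4 h × 7 d = 14,876 Wh = 14.88 kWh
Total energy = 26.46 + 22.05 + 14.88 = 63.39 kWh
Cost = 63.39 kWh × $0.113 = $7.16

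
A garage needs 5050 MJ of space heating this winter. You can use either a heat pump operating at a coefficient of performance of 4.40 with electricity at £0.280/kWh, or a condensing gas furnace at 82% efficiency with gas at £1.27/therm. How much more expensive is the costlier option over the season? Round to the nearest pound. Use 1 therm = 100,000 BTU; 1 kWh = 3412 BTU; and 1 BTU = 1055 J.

£15

Heat load = 5050 MJ = 5,050,000,000 J / 1055 = 4,786,730 BTU
Gas: input = 4,786,730 / 0.82 = 5,837,475 BTU = 58.37 therm → 58.37 × £1.27 = £74.14
Heat pump: 4,786,730 BTU / 3412 = 1,403 kWh heat; / 4.40 = 318.8 kWh in → × £0.280 = £89.28
Difference = |£74.14 − £89.28| = £15.14 ≈ £15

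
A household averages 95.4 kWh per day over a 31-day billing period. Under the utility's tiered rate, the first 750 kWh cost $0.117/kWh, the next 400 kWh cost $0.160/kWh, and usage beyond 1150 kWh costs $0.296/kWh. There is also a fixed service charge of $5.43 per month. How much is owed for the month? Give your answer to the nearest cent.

Usage = 95.4 kWh/day × 31 days = 2957.4 kWh
First 750 kWh × $0.117 = $87.75
Next 400 kWh × $0.160 = $64.00
Remaining 1807.4 kWh × $0.296 = $534.99
Energy charge = $686.74; + service $5.43 = $692.17

$692.17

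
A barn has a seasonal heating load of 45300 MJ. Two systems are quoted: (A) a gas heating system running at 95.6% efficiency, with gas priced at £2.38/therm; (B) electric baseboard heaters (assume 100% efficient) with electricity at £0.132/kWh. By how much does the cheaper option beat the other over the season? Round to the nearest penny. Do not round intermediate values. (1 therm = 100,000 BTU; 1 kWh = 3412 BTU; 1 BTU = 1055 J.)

£592.19

Heat load = 45300 MJ = 45,300,000,000 J / 1055 = 42,938,389 BTU
Gas: input = 42,938,389 / 0.956 = 44,914,632 BTU = 449.1 therm → 449.1 × £2.38 = £1,068.97
Electric: 42,938,389 BTU / 3412 = 12,580 kWh → × £0.132 = £1,661.16
Difference = |£1,068.97 − £1,661.16| = £592.19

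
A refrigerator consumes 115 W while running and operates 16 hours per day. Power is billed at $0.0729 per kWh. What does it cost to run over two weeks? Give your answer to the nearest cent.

Energy = 115 W × 16 h/day × 14 days = 25,760 Wh = 25.76 kWh
Cost = 25.76 kWh × $0.0729/kWh = $1.88

$1.88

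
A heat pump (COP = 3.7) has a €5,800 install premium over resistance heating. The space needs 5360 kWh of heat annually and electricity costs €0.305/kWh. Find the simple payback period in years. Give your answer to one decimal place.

4.9 years

Resistance: 5360 kWh × €0.305 = €1,634.80/yr
Heat pump: 5360 / 3.7 = 1449 kWh in → × €0.305 = €441.84/yr
Annual savings = €1,192.96
Payback = €5,800 / €1,192.96 = 4.86 years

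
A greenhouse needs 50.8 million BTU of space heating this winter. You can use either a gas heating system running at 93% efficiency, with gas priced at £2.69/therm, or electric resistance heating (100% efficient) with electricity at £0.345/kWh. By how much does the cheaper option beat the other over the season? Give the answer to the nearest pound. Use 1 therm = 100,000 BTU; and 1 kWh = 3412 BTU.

£3667

Heat load = 50.8 × 10⁶ BTU = 50,800,000 BTU
Gas: input = 50,800,000 / 0.93 = 54,623,656 BTU = 546.2 therm → 546.2 × £2.69 = £1,469.38
Electric: 50,800,000 BTU / 3412 = 14,890 kWh → × £0.345 = £5,136.58
Difference = |£1,469.38 − £5,136.58| = £3,667.20 ≈ £3667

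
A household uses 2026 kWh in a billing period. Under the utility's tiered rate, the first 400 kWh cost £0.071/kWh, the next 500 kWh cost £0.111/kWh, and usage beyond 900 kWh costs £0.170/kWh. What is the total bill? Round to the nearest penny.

£275.32

First 400 kWh × £0.071 = £28.40
Next 500 kWh × £0.111 = £55.50
Remaining 1126 kWh × £0.170 = £191.42
Total = £275.32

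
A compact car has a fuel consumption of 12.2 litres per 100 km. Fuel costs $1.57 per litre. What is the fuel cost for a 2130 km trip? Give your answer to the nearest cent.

$407.98

Fuel = 12.2 L/100 km × 2130 km / 100 = 259.9 L
Cost = 259.9 L × $1.57/L = $407.98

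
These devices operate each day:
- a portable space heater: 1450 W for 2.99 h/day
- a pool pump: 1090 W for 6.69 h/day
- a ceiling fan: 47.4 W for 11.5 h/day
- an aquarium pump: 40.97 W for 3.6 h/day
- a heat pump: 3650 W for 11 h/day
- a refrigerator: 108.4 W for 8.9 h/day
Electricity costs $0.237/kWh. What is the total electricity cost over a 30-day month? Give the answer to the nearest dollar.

$380

portable space heater: 1450 W × 2.99 h × 30 d = 130,065 Wh = 130.1 kWh
pool pump: 1090 W × 6.69 h × 30 d = 218,763 Wh = 218.8 kWh
ceiling fan: 47.4 W × 11.5 h × 30 d = 16,353 Wh = 16.35 kWh
aquarium pump: 40.97 W × 3.6 h × 30 d = 4,425 Wh = 4.425 kWh
heat pump: 3650 W × 11 h × 30 d = 1,204,500 Wh = 1,204 kWh
refrigerator: 108.4 W × 8.9 h × 30 d = 28,943 Wh = 28.94 kWh
Total energy = 130.1 + 218.8 + 16.35 + 4.425 + 1,204 + 28.94 = 1,603 kWh
Cost = 1,603 kWh × $0.237 = $379.92 ≈ $380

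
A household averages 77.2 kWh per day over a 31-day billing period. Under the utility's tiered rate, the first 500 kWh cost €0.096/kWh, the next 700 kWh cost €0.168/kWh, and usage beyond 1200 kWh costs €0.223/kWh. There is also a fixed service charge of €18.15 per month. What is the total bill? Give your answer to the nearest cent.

€449.83

Usage = 77.2 kWh/day × 31 days = 2393.2 kWh
First 500 kWh × €0.096 = €48.00
Next 700 kWh × €0.168 = €117.60
Remaining 1193.2 kWh × €0.223 = €266.08
Energy charge = €431.68; + service €18.15 = €449.83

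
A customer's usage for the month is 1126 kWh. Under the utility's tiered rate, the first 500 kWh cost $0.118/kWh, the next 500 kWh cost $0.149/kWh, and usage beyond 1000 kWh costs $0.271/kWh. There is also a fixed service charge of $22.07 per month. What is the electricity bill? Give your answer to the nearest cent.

$189.72

First 500 kWh × $0.118 = $59.00
Next 500 kWh × $0.149 = $74.50
Remaining 126 kWh × $0.271 = $34.15
Energy charge = $167.65; + service $22.07 = $189.72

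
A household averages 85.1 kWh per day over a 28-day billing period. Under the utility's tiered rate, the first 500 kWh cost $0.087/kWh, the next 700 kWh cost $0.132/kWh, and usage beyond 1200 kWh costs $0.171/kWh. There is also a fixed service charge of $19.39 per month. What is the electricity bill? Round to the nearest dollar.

$358

Usage = 85.1 kWh/day × 28 days = 2382.8 kWh
First 500 kWh × $0.087 = $43.50
Next 700 kWh × $0.132 = $92.40
Remaining 1182.8 kWh × $0.171 = $202.26
Energy charge = $338.16; + service $19.39 = $357.55 ≈ $358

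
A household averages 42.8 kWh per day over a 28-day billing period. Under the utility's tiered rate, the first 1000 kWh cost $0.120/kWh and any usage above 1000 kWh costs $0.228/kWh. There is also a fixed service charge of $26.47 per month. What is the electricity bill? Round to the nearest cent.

$191.71

Usage = 42.8 kWh/day × 28 days = 1198.4 kWh
First 1000 kWh × $0.120 = $120.00
Remaining 198.4 kWh × $0.228 = $45.24
Energy charge = $165.24; + service $26.47 = $191.71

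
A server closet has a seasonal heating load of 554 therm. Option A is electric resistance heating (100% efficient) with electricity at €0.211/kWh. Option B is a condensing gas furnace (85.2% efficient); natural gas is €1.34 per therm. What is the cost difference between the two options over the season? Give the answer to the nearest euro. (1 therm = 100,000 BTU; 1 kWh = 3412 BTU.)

Heat load = 554 therm × 100,000 = 55,400,000 BTU
Gas: input = 55,400,000 / 0.852 = 65,023,474 BTU = 650.2 therm → 650.2 × €1.34 = €871.31
Electric: 55,400,000 BTU / 3412 = 16,240 kWh → × €0.211 = €3,425.97
Difference = |€871.31 − €3,425.97| = €2,554.65 ≈ €2555

€2555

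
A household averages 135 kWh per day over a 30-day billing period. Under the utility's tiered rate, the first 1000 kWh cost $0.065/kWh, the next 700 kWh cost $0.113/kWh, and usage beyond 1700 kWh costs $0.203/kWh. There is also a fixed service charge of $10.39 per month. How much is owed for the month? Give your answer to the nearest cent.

$631.54

Usage = 135 kWh/day × 30 days = 4050 kWh
First 1000 kWh × $0.065 = $65.00
Next 700 kWh × $0.113 = $79.10
Remaining 2350 kWh × $0.203 = $477.05
Energy charge = $621.15; + service $10.39 = $631.54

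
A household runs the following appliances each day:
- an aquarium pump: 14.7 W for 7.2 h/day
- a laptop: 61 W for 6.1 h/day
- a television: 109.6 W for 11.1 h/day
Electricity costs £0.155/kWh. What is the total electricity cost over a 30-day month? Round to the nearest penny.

£7.88

aquarium pump: 14.7 W × 7.2 h × 30 d = 3,175 Wh = 3.175 kWh
laptop: 61 W × 6.1 h × 30 d = 11,163 Wh = 11.16 kWh
television: 109.6 W × 11.1 h × 30 d = 36,497 Wh = 36.5 kWh
Total energy = 3.175 + 11.16 + 36.5 = 50.83 kWh
Cost = 50.83 kWh × £0.155 = £7.88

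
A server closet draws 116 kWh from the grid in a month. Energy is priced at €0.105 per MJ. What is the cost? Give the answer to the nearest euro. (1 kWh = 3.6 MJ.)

€44

116 kWh × (3.6 MJ/kWh) = 417.6 MJ
Cost = 417.6 MJ × €0.105/MJ = €43.85 ≈ €44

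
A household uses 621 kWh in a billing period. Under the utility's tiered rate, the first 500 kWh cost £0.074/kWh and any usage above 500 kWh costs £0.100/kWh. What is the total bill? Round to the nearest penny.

First 500 kWh × £0.074 = £37.00
Remaining 121 kWh × £0.100 = £12.10
Total = £49.10

£49.10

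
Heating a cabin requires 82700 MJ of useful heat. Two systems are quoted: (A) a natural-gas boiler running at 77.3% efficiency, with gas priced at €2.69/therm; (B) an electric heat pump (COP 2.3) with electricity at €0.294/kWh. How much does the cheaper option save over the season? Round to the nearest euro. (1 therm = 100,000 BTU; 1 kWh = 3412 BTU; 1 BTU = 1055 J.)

Heat load = 82700 MJ = 82,700,000,000 J / 1055 = 78,388,626 BTU
Gas: input = 78,388,626 / 0.773 = 101,408,313 BTU = 1,014 therm → 1,014 × €2.69 = €2,727.88
Heat pump: 78,388,626 BTU / 3412 = 22,970 kWh heat; / 2.3 = 9,989 kWh in → × €0.294 = €2,936.73
Difference = |€2,727.88 − €2,936.73| = €208.84 ≈ €209

€209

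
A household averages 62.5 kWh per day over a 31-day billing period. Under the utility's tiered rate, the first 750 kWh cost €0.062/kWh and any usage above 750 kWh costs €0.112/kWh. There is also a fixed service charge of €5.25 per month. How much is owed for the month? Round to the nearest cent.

€184.75

Usage = 62.5 kWh/day × 31 days = 1937.5 kWh
First 750 kWh × €0.062 = €46.50
Remaining 1187.5 kWh × €0.112 = €133.00
Energy charge = €179.50; + service €5.25 = €184.75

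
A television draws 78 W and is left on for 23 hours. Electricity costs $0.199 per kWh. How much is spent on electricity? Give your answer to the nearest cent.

$0.36

Energy = 78 W × 23 h = 1,794 Wh = 1.794 kWh
Cost = 1.794 kWh × $0.199/kWh = $0.36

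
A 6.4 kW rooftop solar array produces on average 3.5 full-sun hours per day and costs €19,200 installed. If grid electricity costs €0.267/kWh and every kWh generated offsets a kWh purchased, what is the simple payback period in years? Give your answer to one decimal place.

8.8 years

Daily generation = 6.4 kW × 3.5 h = 22.4 kWh
Annual generation = 22.4 × 365 = 8176 kWh
Annual savings = 8176 × €0.267 = €2,182.99
Payback = €19,200 / €2,182.99 = 8.8 years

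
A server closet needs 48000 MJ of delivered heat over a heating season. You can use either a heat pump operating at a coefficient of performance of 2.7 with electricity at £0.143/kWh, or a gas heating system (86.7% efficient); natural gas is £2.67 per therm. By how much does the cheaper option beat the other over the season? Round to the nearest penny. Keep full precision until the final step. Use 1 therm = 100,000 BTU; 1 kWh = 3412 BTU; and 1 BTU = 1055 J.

£694.90

Heat load = 48000 MJ = 48,000,000,000 J / 1055 = 45,497,630 BTU
Gas: input = 45,497,630 / 0.867 = 52,477,082 BTU = 524.8 therm → 524.8 × £2.67 = £1,401.14
Heat pump: 45,497,630 BTU / 3412 = 13,330 kWh heat; / 2.7 = 4,939 kWh in → × £0.143 = £706.24
Difference = |£1,401.14 − £706.24| = £694.90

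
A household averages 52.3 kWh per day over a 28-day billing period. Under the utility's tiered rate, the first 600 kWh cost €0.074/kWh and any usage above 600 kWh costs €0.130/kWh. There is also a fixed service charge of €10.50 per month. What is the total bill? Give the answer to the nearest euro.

Usage = 52.3 kWh/day × 28 days = 1464.4 kWh
First 600 kWh × €0.074 = €44.40
Remaining 864.4 kWh × €0.130 = €112.37
Energy charge = €156.77; + service €10.50 = €167.27 ≈ €167

€167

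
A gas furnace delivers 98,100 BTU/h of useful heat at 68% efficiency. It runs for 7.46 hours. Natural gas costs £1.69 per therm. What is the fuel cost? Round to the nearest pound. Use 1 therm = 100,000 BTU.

Heat delivered = 98,100 BTU/h × 7.46 h = 731,826 BTU
Gas input = 731,826 / 0.680 = 1,076,215 BTU
= 1,076,215 / 100,000 = 10.76 therm
Cost = 10.76 × £1.69/therm = £18.19 ≈ £18

£18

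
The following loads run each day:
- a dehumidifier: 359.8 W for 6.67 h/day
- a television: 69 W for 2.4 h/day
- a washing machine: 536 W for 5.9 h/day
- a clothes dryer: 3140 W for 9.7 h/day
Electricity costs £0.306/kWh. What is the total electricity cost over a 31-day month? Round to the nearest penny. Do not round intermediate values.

dehumidifier: 359.8 W × 6.67 h × 31 d = 74,396 Wh = 74.4 kWh
television: 69 W × 2.4 h × 31 d = 5,134 Wh = 5.134 kWh
washing machine: 536 W × 5.9 h × 31 d = 98,034 Wh = 98.03 kWh
clothes dryer: 3140 W × 9.7 h × 31 d = 944,198 Wh = 944.2 kWh
Total energy = 74.4 + 5.134 + 98.03 + 944.2 = 1,122 kWh
Cost = 1,122 kWh × £0.306 = £343.26

£343.26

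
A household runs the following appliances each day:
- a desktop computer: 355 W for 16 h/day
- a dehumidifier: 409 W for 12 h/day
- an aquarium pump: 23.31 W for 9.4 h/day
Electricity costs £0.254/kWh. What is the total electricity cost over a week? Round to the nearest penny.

desktop computer: 355 W × 16 h × 7 d = 39,760 Wh = 39.76 kWh
dehumidifier: 409 W × 12 h × 7 d = 34,356 Wh = 34.36 kWh
aquarium pump: 23.31 W × 9.4 h × 7 d = 1,534 Wh = 1.534 kWh
Total energy = 39.76 + 34.36 + 1.534 = 75.65 kWh
Cost = 75.65 kWh × £0.254 = £19.22

£19.22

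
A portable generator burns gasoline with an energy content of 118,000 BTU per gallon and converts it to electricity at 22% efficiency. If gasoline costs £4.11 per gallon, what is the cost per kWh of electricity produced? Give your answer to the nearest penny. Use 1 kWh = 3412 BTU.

£0.54

Electrical output per gallon = 118,000 BTU × 0.22 / 3412 BTU/kWh = 7.608 kWh
Cost per kWh = £4.11 / 7.608 kWh = £0.540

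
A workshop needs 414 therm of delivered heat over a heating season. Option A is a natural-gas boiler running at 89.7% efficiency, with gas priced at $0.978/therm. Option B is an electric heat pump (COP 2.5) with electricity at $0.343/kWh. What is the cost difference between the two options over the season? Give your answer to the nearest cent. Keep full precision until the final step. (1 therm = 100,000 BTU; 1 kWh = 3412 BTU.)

Heat load = 414 therm × 100,000 = 41,400,000 BTU
Gas: input = 41,400,000 / 0.897 = 46,153,846 BTU = 461.5 therm → 461.5 × $0.978 = $451.38
Heat pump: 41,400,000 BTU / 3412 = 12,130 kWh heat; / 2.5 = 4,853 kWh in → × $0.343 = $1,664.74
Difference = |$451.38 − $1,664.74| = $1,213.35

$1213.35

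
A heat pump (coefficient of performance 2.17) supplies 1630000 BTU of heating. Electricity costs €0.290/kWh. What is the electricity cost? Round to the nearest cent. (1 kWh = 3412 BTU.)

Heat delivered = 1,630,000 BTU / 3412 = 477.7 kWh
Electrical input = 477.7 kWh / 2.17 = 220.2 kWh
Cost = 220.2 × €0.290/kWh = €63.84

€63.84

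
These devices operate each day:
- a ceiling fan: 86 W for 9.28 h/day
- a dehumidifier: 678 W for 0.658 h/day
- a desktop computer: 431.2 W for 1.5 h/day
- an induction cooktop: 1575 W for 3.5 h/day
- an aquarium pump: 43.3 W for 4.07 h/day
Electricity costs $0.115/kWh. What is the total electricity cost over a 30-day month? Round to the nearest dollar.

ceiling fan: 86 W × 9.28 h × 30 d = 23,942 Wh = 23.94 kWh
dehumidifier: 678 W × 0.658 h × 30 d = 13,384 Wh = 13.38 kWh
desktop computer: 431.2 W × 1.5 h × 30 d = 19,404 Wh = 19.4 kWh
induction cooktop: 1575 W × 3.5 h × 30 d = 165,375 Wh = 165.4 kWh
aquarium pump: 43.3 W × 4.07 h × 30 d = 5,287 Wh = 5.287 kWh
Total energy = 23.94 + 13.38 + 19.4 + 165.4 + 5.287 = 227.4 kWh
Cost = 227.4 kWh × $0.115 = $26.15 ≈ $26

$26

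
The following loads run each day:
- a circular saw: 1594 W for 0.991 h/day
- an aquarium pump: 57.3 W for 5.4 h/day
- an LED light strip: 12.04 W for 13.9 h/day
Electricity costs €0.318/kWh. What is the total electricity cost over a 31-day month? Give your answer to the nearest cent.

€20.27

circular saw: 1594 W × 0.991 h × 31 d = 48,969 Wh = 48.97 kWh
aquarium pump: 57.3 W × 5.4 h × 31 d = 9,592 Wh = 9.592 kWh
LED light strip: 12.04 W × 13.9 h × 31 d = 5,188 Wh = 5.188 kWh
Total energy = 48.97 + 9.592 + 5.188 = 63.75 kWh
Cost = 63.75 kWh × €0.318 = €20.27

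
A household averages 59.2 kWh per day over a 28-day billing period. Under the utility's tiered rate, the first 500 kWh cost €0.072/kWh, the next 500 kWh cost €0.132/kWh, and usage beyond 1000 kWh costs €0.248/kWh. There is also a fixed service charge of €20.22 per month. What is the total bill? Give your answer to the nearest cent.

Usage = 59.2 kWh/day × 28 days = 1657.6 kWh
First 500 kWh × €0.072 = €36.00
Next 500 kWh × €0.132 = €66.00
Remaining 657.6 kWh × €0.248 = €163.08
Energy charge = €265.08; + service €20.22 = €285.30

€285.30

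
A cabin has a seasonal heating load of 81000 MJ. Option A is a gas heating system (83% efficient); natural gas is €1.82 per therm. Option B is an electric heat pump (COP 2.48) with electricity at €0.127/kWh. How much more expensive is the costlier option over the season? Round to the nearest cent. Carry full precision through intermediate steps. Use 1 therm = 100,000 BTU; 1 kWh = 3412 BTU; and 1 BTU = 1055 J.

Heat load = 81000 MJ = 81,000,000,000 J / 1055 = 76,777,251 BTU
Gas: input = 76,777,251 / 0.83 = 92,502,712 BTU = 925 therm → 925 × €1.82 = €1,683.55
Heat pump: 76,777,251 BTU / 3412 = 22,500 kWh heat; / 2.48 = 9,073 kWh in → × €0.127 = €1,152.33
Difference = |€1,683.55 − €1,152.33| = €531.22

€531.22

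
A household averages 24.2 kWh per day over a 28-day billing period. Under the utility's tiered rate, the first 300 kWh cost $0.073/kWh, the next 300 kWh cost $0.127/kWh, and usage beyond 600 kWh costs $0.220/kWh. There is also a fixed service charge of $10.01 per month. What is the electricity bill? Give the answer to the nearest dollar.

Usage = 24.2 kWh/day × 28 days = 677.6 kWh
First 300 kWh × $0.073 = $21.90
Next 300 kWh × $0.127 = $38.10
Remaining 77.6 kWh × $0.220 = $17.07
Energy charge = $77.07; + service $10.01 = $87.08 ≈ $87

$87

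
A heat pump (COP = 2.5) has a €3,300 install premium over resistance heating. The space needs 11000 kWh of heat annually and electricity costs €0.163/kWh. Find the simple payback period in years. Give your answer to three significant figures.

Resistance: 11000 kWh × €0.163 = €1,793.00/yr
Heat pump: 11000 / 2.5 = 4400 kWh in → × €0.163 = €717.20/yr
Annual savings = €1,075.80
Payback = €3,300 / €1,075.80 = 3.07 years

3.07 years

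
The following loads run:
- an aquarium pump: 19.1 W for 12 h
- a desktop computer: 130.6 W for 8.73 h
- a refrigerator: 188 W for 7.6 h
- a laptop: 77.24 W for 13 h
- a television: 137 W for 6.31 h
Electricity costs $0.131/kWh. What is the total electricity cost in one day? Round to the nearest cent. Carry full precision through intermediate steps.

$0.61

aquarium pump: 19.1 W × 12 h = 229 Wh = 0.2292 kWh
desktop computer: 130.6 W × 8.73 h = 1,140 Wh = 1.14 kWh
refrigerator: 188 W × 7.6 h = 1,429 Wh = 1.429 kWh
laptop: 77.24 W × 13 h = 1,004 Wh = 1.004 kWh
television: 137 W × 6.31 h = 864 Wh = 0.8645 kWh
Total energy = 0.2292 + 1.14 + 1.429 + 1.004 + 0.8645 = 4.667 kWh
Cost = 4.667 kWh × $0.131 = $0.61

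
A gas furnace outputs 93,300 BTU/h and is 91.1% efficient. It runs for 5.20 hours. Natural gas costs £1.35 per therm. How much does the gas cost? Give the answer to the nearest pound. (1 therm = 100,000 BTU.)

£7

Heat delivered = 93,300 BTU/h × 5.20 h = 485,160 BTU
Gas input = 485,160 / 0.911 = 532,558 BTU
= 532,558 / 100,000 = 5.326 therm
Cost = 5.326 × £1.35/therm = £7.19 ≈ £7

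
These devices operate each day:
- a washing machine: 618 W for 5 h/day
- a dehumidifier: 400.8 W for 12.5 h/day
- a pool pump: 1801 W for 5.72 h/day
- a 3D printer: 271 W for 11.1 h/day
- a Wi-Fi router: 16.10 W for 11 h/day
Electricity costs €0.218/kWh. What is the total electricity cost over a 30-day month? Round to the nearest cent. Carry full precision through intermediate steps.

€141.18

washing machine: 618 W × 5 h × 30 d = 92,700 Wh = 92.7 kWh
dehumidifier: 400.8 W × 12.5 h × 30 d = 150,300 Wh = 150.3 kWh
pool pump: 1801 W × 5.72 h × 30 d = 309,052 Wh = 309.1 kWh
3D printer: 271 W × 11.1 h × 30 d = 90,243 Wh = 90.24 kWh
Wi-Fi router: 16.10 W × 11 h × 30 d = 5,313 Wh = 5.313 kWh
Total energy = 92.7 + 150.3 + 309.1 + 90.24 + 5.313 = 647.6 kWh
Cost = 647.6 kWh × €0.218 = €141.18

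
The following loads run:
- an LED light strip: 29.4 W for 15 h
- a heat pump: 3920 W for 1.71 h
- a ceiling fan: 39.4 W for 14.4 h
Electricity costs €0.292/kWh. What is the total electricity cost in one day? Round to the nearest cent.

LED light strip: 29.4 W × 15 h = 441 Wh = 0.441 kWh
heat pump: 3920 W × 1.71 h = 6,703 Wh = 6.703 kWh
ceiling fan: 39.4 W × 14.4 h = 567 Wh = 0.5674 kWh
Total energy = 0.441 + 6.703 + 0.5674 = 7.712 kWh
Cost = 7.712 kWh × €0.292 = €2.25

€2.25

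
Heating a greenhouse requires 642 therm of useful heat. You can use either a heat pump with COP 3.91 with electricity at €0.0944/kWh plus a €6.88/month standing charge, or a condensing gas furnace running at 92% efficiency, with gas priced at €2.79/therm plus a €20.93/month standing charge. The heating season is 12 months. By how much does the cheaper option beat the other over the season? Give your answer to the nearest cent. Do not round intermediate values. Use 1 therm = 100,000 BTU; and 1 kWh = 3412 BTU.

Heat load = 642 therm × 100,000 = 64,200,000 BTU
Gas: input = 64,200,000 / 0.92 = 69,782,609 BTU = 697.8 therm → 697.8 × €2.79 = €1,946.93; + 12 × €20.93 standing = €2,198.09
Heat pump: 64,200,000 BTU / 3412 = 18,820 kWh heat; / 3.91 = 4,812 kWh in → × €0.0944 = €454.28; + 12 × €6.88 standing = €536.84
Difference = |€2,198.09 − €536.84| = €1,661.26

€1661.26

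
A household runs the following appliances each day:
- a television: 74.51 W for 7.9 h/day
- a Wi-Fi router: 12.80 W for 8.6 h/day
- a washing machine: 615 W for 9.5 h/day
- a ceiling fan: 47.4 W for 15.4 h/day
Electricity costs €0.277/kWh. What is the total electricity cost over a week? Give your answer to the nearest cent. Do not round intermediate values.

€14.10

television: 74.51 W × 7.9 h × 7 d = 4,120 Wh = 4.12 kWh
Wi-Fi router: 12.80 W × 8.6 h × 7 d = 771 Wh = 0.7706 kWh
washing machine: 615 W × 9.5 h × 7 d = 40,898 Wh = 40.9 kWh
ceiling fan: 47.4 W × 15.4 h × 7 d = 5,110 Wh = 5.11 kWh
Total energy = 4.12 + 0.7706 + 40.9 + 5.11 = 50.9 kWh
Cost = 50.9 kWh × €0.277 = €14.10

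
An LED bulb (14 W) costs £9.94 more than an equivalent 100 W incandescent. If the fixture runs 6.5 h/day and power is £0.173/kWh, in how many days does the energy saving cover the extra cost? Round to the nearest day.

Power saved = 100 − 14 = 86 W
Daily energy saved = 86 W × 6.5 h = 559 Wh = 0.559 kWh
Daily savings = 0.559 × £0.173 = £0.0967
Payback = £9.94 / £0.0967 per day = 102.8 days

103 days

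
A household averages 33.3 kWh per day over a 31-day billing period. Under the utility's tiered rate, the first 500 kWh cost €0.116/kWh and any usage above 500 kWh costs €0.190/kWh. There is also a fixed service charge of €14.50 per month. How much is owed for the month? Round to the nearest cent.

Usage = 33.3 kWh/day × 31 days = 1032.3 kWh
First 500 kWh × €0.116 = €58.00
Remaining 532.3 kWh × €0.190 = €101.14
Energy charge = €159.14; + service €14.50 = €173.64

€173.64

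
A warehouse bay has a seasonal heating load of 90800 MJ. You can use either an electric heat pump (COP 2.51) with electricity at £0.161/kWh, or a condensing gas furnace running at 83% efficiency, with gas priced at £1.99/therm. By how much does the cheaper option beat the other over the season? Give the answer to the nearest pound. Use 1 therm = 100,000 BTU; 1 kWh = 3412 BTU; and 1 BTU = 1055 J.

£446

Heat load = 90800 MJ = 90,800,000,000 J / 1055 = 86,066,351 BTU
Gas: input = 86,066,351 / 0.83 = 103,694,398 BTU = 1,037 therm → 1,037 × £1.99 = £2,063.52
Heat pump: 86,066,351 BTU / 3412 = 25,220 kWh heat; / 2.51 = 10,050 kWh in → × £0.161 = £1,617.99
Difference = |£2,063.52 − £1,617.99| = £445.53 ≈ £446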